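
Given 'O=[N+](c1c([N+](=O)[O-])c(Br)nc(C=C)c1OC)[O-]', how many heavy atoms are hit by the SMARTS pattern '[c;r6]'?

5

The query [c;r6] means: aromatic carbon that belongs to a six-membered ring.
Check the 17 heavy atoms by environment: 1× n (aromatic, in 6-ring) → no; 5× c (aromatic, in 6-ring) → match; 2× N (charge +1, acyclic) → no; 2× O (charge -1, acyclic) → no; 3× O (acyclic) → no; 3× C (acyclic) → no; 1× Br (acyclic) → no.
That gives 5 matching atoms.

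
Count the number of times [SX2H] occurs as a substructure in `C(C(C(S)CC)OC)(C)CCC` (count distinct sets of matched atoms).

1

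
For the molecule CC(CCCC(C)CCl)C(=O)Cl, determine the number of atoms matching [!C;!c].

3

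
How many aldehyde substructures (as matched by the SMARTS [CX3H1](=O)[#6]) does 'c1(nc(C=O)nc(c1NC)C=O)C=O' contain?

3

[CX3H1](=O)[#6] is the SMARTS for an aldehyde: an sp2 carbon with one H, double-bonded to O and single-bonded to carbon.
The molecule carries 3 separate instances of an aldehyde (-CHO) meeting every constraint; each maps to a distinct set of atoms, giving 3 matches.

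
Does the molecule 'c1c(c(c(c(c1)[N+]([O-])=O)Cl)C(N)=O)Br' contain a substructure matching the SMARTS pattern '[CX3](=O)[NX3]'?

The pattern [CX3](=O)[NX3] describes a carbonyl carbon bonded to a trivalent nitrogen — an amide.
The molecule carries a primary amide (-C(=O)NH2), whose atoms satisfy every constraint of the query, so the pattern matches.

Yes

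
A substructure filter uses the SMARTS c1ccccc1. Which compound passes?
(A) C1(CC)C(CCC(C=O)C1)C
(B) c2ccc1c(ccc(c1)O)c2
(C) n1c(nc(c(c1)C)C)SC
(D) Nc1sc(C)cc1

c1ccccc1 describes six aromatic carbons in a ring (a benzene ring).
(A) has a methyl group (-CH3) but no six-membered all-carbon aromatic ring is present.
(B) contains the required atom environment, so the pattern matches.
(C) has a methyl group (-CH3) but no six-membered all-carbon aromatic ring is present.
(D) has a methyl group (-CH3) but no six-membered all-carbon aromatic ring is present.
So the answer is (B).

B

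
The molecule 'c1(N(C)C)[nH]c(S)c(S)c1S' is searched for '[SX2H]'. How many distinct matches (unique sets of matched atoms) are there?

3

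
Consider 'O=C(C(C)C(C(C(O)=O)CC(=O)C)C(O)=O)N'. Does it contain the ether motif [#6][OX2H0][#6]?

No

The pattern [#6][OX2H0][#6] describes an aliphatic oxygen bridging two carbons with no H on the oxygen — an ether.
The closest candidate here is a carboxylic acid group (-C(=O)OH), but the -OH oxygen has H1; the =O is OX1, not OX2. No other fragment satisfies the full query, so there is no match.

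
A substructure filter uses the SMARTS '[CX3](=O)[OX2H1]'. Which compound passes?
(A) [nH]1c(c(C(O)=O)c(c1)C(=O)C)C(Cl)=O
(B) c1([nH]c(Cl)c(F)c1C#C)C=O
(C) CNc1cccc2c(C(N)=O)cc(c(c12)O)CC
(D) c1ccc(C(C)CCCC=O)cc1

A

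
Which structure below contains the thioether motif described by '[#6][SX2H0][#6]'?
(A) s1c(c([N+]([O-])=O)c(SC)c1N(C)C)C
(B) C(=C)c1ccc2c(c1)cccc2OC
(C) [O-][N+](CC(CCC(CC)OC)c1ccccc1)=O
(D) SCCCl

A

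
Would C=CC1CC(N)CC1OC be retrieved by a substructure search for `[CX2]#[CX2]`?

The pattern [CX2]#[CX2] describes a carbon-carbon triple bond — an alkyne.
The closest candidate here is a vinyl group (-CH=CH2), but the C=C is a double bond; both carbons are CX3, not CX2. No other fragment satisfies the full query, so there is no match.

No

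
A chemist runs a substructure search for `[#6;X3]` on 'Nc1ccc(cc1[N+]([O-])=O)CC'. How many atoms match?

The query [#6;X3] means: any carbon (aromatic or not) with three total connections.
Check the 12 heavy atoms by environment: 6× c (aromatic, X3) → match; 2× C (X4) → no; 1× N (X3) → no; 1× N (charge +1, X3) → no; 1× O (charge -1, X1) → no; 1× O (X1) → no.
That gives 6 matching atoms.

6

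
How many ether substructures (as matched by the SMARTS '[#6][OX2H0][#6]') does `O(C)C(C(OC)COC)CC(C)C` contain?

[#6][OX2H0][#6] is the SMARTS for an ether: an aliphatic oxygen bridging two carbons with no H on the oxygen.
The molecule carries 3 separate instances of a methoxy ether (-OCH3) meeting every constraint; each maps to a distinct set of atoms, giving 3 matches.

3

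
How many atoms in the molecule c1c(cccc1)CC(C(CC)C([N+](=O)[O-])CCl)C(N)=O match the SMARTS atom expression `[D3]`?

6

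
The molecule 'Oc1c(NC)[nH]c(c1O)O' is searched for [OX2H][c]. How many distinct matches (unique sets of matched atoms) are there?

[OX2H][c] is the SMARTS for a phenol: a hydroxyl oxygen attached to an aromatic carbon.
The molecule carries 3 separate instances of a hydroxyl group (-OH) meeting every constraint; each maps to a distinct set of atoms, giving 3 matches.

3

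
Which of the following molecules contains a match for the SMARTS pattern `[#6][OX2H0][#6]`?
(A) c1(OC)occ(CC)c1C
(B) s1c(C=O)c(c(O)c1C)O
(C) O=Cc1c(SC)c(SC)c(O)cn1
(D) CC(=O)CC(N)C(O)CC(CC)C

A

[#6][OX2H0][#6] describes an aliphatic oxygen bridging two carbons with no H on the oxygen (an ether).
(A) contains a methoxy ether (-OCH3), which satisfies every atom and bond constraint.
(B) has a hydroxyl group (-OH) but the oxygen has H1, not H0 bridging two carbons.
(C) has a hydroxyl group (-OH) but the oxygen has H1, not H0 bridging two carbons.
(D) has a hydroxyl group (-OH) but the oxygen has H1, not H0 bridging two carbons.
So the answer is (A).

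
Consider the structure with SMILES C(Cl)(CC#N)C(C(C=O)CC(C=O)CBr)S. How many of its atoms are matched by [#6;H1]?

6

The query [#6;H1] means: any carbon bearing exactly one hydrogen.
Check the 16 heavy atoms by environment: 3× C (H2) → no; 6× C (H1) → match; 1× S (H1) → no; 1× Br (H0) → no; 1× Cl (H0) → no; 2× O (H0) → no; 1× C (H0) → no; 1× N (H0) → no.
That gives 6 matching atoms.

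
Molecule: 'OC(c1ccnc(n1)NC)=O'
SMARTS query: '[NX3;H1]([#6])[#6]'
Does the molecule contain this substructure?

The pattern [NX3;H1]([#6])[#6] describes a trivalent nitrogen with one H, bonded to two carbons — a secondary amine.
The molecule carries an N-methylamino group (-NHCH3), whose atoms satisfy every constraint of the query, so the pattern matches.

Yes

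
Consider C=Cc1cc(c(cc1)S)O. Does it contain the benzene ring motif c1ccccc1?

The pattern c1ccccc1 describes six aromatic carbons in a ring — a benzene ring.
The required atom environment is present in the molecule, so the pattern matches.

Yes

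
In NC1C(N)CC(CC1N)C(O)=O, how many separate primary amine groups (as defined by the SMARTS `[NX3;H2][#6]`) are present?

[NX3;H2][#6] is the SMARTS for a primary amine: a trivalent nitrogen with two H attached to carbon.
The molecule carries 3 separate instances of a primary amino group (-NH2) meeting every constraint; each maps to a distinct set of atoms, giving 3 matches.

3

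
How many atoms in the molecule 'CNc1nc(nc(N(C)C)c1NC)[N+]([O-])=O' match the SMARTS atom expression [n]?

2

The query [n] means: lowercase n matches aromatic nitrogen only.
Check the 16 heavy atoms by environment: 2× n (aromatic) → match; 4× c (aromatic) → no; 3× N → no; 4× C → no; 1× N (charge +1) → no; 1× O (charge -1) → no; 1× O → no.
That gives 2 matching atoms.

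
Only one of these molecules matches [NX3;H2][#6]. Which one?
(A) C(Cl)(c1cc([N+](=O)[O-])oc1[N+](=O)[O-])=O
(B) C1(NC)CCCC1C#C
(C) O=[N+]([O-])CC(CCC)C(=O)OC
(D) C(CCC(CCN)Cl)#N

[NX3;H2][#6] describes a trivalent nitrogen with two H attached to carbon (a primary amine).
(A) has a nitro group (-[N+](=O)[O-]) but the nitrogen is [N+] with no H, not NX3H2.
(B) has an N-methylamino group (-NHCH3) but the nitrogen bears two carbons and only one H (H1), not H2.
(C) has a nitro group (-[N+](=O)[O-]) but the nitrogen is [N+] with no H, not NX3H2.
(D) contains a primary amino group (-NH2), which satisfies every atom and bond constraint.
So the answer is (D).

D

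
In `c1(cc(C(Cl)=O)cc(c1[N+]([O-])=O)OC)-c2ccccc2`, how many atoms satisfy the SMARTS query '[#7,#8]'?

5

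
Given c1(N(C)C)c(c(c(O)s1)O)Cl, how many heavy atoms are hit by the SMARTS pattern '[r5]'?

The query [r5] means: r5 matches atoms in a five-membered ring.
Check the 11 heavy atoms by environment: 1× s (aromatic, in 5-ring) → match; 4× c (aromatic, in 5-ring) → match; 1× Cl (acyclic) → no; 1× N (acyclic) → no; 2× C (acyclic) → no; 2× O (acyclic) → no.
Summing the matching environments: 1 + 4 = 5 matching atoms.

5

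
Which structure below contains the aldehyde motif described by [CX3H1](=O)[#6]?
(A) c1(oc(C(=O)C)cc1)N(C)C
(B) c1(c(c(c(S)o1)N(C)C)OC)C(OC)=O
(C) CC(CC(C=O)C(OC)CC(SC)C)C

[CX3H1](=O)[#6] describes an sp2 carbon with one H, double-bonded to O and single-bonded to carbon (an aldehyde).
(A) has an acetyl/ketone group (-C(=O)CH3) but the carbonyl carbon has H0 (two carbon neighbours), not H1.
(B) has a methyl-ester group (-C(=O)OCH3) but the carbonyl carbon has H0, not H1.
(C) contains an aldehyde (-CHO), which satisfies every atom and bond constraint.
So the answer is (C).

C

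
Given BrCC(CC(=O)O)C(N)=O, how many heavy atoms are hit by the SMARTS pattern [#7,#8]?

Check the 10 heavy atoms by environment: 5× C → no; 3× O → match; 1× N → match; 1× Br → no.
Summing the matching environments: 3 + 1 = 4 matching atoms.

4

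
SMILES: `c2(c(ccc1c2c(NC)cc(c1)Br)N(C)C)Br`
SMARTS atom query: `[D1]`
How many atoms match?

The query [D1] means: atom with exactly one heavy-atom neighbour (degree 1).
Check the 17 heavy atoms by environment: 6× c (aromatic, D3) → no; 4× c (aromatic, D2) → no; 1× N (D2) → no; 3× C (D1) → match; 2× Br (D1) → match; 1× N (D3) → no.
Summing the matching environments: 3 + 2 = 5 matching atoms.

5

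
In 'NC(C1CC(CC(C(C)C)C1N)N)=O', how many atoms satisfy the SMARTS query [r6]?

The query [r6] means: r6 matches atoms in a six-membered ring.
Check the 14 heavy atoms by environment: 6× C (in 6-ring) → match; 3× N (acyclic) → no; 4× C (acyclic) → no; 1× O (acyclic) → no.
That gives 6 matching atoms.

6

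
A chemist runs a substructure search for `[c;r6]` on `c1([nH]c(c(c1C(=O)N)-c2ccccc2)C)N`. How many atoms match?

6

The query [c;r6] means: aromatic carbon that belongs to a six-membered ring.
Check the 16 heavy atoms by environment: 1× n (aromatic, in 5-ring) → no; 4× c (aromatic, in 5-ring) → no; 2× C (acyclic) → no; 1× O (acyclic) → no; 2× N (acyclic) → no; 6× c (aromatic, in 6-ring) → match.
That gives 6 matching atoms.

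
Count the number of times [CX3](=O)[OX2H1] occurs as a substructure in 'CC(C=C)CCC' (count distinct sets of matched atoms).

[CX3](=O)[OX2H1] is the SMARTS for a carboxylic acid: an sp2 carbon double-bonded to O and single-bonded to an -OH oxygen.
No fragment in the molecule satisfies every constraint, giving 0 matches.

0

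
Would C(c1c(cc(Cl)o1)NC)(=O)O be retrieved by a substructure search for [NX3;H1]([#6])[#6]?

Yes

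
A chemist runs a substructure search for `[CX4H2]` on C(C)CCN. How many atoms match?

The query [CX4H2] means: sp3 carbon (X4) with exactly two hydrogens.
Check the 5 heavy atoms by environment: 3× C (H2, X4) → match; 1× C (H3, X4) → no; 1× N (H2, X3) → no.
That gives 3 matching atoms.

3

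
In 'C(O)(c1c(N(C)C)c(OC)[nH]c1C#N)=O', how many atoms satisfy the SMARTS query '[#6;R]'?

4

The query [#6;R] means: carbon that is part of a ring.
Check the 15 heavy atoms by environment: 1× n (aromatic, in 5-ring) → no; 4× c (aromatic, in 5-ring) → match; 3× O (acyclic) → no; 5× C (acyclic) → no; 2× N (acyclic) → no.
That gives 4 matching atoms.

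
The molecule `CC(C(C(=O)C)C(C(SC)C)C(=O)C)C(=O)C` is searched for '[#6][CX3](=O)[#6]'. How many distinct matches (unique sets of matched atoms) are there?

[#6][CX3](=O)[#6] is the SMARTS for a ketone: a carbonyl carbon (no H) flanked by two carbons.
The molecule carries 3 separate instances of an acetyl/ketone group (-C(=O)CH3) meeting every constraint; each maps to a distinct set of atoms, giving 3 matches.

3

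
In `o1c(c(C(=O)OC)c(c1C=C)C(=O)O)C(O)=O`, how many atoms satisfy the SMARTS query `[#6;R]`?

The query [#6;R] means: carbon that is part of a ring.
Check the 17 heavy atoms by environment: 1× o (aromatic, in 5-ring) → no; 4× c (aromatic, in 5-ring) → match; 6× C (acyclic) → no; 6× O (acyclic) → no.
That gives 4 matching atoms.

4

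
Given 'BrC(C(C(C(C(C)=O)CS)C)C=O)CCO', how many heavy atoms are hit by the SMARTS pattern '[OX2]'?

Check the 16 heavy atoms by environment: 9× C (X4) → no; 2× C (X3) → no; 2× O (X1) → no; 1× O (X2) → match; 1× S (X2) → no; 1× Br (X1) → no.
That gives 1 matching atom.

1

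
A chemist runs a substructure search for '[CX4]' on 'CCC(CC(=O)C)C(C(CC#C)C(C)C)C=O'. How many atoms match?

The query [CX4] means: C with X4: aliphatic carbon with exactly 4 total connections (bonds + H).
Check the 17 heavy atoms by environment: 11× C (X4) → match; 2× C (X3) → no; 2× O (X1) → no; 2× C (X2) → no.
That gives 11 matching atoms.

11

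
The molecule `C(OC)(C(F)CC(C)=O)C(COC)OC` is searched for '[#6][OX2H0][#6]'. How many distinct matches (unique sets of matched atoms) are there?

3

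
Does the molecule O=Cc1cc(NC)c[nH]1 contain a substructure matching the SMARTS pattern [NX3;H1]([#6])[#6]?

Yes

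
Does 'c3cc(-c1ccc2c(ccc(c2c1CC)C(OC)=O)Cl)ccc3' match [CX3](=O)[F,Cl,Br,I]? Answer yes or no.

The pattern [CX3](=O)[F,Cl,Br,I] describes a carbonyl carbon bonded to a halogen — an acyl halide.
The closest candidate here is a chloro substituent, but the Cl is not on a carbonyl carbon. No other fragment satisfies the full query, so there is no match.

No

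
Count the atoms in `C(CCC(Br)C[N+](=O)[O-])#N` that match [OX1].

2

Check the 10 heavy atoms by environment: 4× C (X4) → no; 1× C (X2) → no; 1× N (X1) → no; 1× Br (X1) → no; 1× N (charge +1, X3) → no; 1× O (charge -1, X1) → match; 1× O (X1) → match.
Summing the matching environments: 1 + 1 = 2 matching atoms.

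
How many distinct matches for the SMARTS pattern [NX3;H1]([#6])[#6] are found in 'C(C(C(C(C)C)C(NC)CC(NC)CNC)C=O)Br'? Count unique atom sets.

3

[NX3;H1]([#6])[#6] is the SMARTS for a secondary amine: a trivalent nitrogen with one H, bonded to two carbons.
The molecule carries 3 separate instances of an N-methylamino group (-NHCH3) meeting every constraint; each maps to a distinct set of atoms, giving 3 matches.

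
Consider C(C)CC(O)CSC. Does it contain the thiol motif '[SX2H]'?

No

The pattern [SX2H] describes an aliphatic sulfur with two connections, one being H — a thiol.
The closest candidate here is a hydroxyl group (-OH), but it is an -OH, not an -SH. No other fragment satisfies the full query, so there is no match.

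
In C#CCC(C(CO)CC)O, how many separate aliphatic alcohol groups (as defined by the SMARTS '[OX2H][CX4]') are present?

2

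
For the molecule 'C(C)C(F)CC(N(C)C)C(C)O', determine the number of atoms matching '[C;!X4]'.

The query [C;!X4] means: aliphatic carbon that does not have four total connections.
Check the 12 heavy atoms by environment: 9× C (X4) → no; 1× O (X2) → no; 1× F (X1) → no; 1× N (X3) → no.
No environment satisfies the query, so 0 matching atoms.

0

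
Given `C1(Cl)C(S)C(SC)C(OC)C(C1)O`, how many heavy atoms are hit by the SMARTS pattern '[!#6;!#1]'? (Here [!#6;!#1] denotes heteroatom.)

5

The query [!#6;!#1] means: not carbon and not hydrogen — any heteroatom.
Check the 13 heavy atoms by environment: 8× C → no; 2× S → match; 2× O → match; 1× Cl → match.
Summing the matching environments: 2 + 2 + 1 = 5 matching atoms.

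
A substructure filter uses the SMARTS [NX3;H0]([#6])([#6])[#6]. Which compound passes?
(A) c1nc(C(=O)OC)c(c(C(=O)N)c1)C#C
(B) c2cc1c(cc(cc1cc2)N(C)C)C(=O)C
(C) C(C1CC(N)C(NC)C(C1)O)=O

[NX3;H0]([#6])([#6])[#6] describes a trivalent nitrogen with no H, bonded to three carbons (a tertiary amine).
(A) has a primary amide (-C(=O)NH2) but the amide nitrogen has H2 and only one carbon neighbour.
(B) contains a dimethylamino group (-N(CH3)2), which satisfies every atom and bond constraint.
(C) has a primary amino group (-NH2) but the nitrogen has H2, not H0 with three carbons.
So the answer is (B).

B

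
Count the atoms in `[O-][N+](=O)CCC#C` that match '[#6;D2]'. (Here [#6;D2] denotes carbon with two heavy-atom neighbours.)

3

Check the 7 heavy atoms by environment: 3× C (D2) → match; 1× N (charge +1, D3) → no; 1× O (charge -1, D1) → no; 1× O (D1) → no; 1× C (D1) → no.
That gives 3 matching atoms.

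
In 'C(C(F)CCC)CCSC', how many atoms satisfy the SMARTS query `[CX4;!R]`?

8

The query [CX4;!R] means: aliphatic carbon with four total connections, not in a ring.
Check the 10 heavy atoms by environment: 8× C (X4, acyclic) → match; 1× S (X2, acyclic) → no; 1× F (X1, acyclic) → no.
That gives 8 matching atoms.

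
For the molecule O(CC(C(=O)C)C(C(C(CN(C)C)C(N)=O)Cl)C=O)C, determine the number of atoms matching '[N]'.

2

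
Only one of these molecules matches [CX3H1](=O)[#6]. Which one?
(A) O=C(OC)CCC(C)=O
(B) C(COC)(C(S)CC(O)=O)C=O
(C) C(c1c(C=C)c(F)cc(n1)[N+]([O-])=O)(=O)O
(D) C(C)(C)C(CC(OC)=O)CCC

[CX3H1](=O)[#6] describes an sp2 carbon with one H, double-bonded to O and single-bonded to carbon (an aldehyde).
(A) has a methyl-ester group (-C(=O)OCH3) but the carbonyl carbon has H0, not H1.
(B) contains an aldehyde (-CHO), which satisfies every atom and bond constraint.
(C) has a carboxylic acid group (-C(=O)OH) but the carbonyl carbon has H0 and is bonded to O, not H1.
(D) has a methyl-ester group (-C(=O)OCH3) but the carbonyl carbon has H0, not H1.
So the answer is (B).

B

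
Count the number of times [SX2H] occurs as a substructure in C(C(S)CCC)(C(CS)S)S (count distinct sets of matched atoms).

[SX2H] is the SMARTS for a thiol: an aliphatic sulfur with two connections, one being H.
The molecule carries 4 separate instances of a thiol (-SH) meeting every constraint; each maps to a distinct set of atoms, giving 4 matches.

4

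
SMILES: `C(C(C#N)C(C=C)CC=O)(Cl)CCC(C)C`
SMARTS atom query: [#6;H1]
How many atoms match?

The query [#6;H1] means: any carbon bearing exactly one hydrogen.
Check the 16 heavy atoms by environment: 4× C (H2) → no; 6× C (H1) → match; 2× C (H3) → no; 1× O (H0) → no; 1× C (H0) → no; 1× N (H0) → no; 1× Cl (H0) → no.
That gives 6 matching atoms.

6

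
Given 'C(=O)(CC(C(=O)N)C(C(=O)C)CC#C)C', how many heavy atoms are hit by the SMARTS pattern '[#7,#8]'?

The query [#7,#8] means: nitrogen or oxygen (comma = OR).
Check the 15 heavy atoms by environment: 11× C → no; 3× O → match; 1× N → match.
Summing the matching environments: 3 + 1 = 4 matching atoms.

4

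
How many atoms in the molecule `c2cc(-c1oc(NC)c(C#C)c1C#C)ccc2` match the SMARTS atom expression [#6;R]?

10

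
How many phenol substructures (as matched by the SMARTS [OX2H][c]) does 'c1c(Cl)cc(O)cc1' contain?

1

[OX2H][c] is the SMARTS for a phenol: a hydroxyl oxygen attached to an aromatic carbon.
Exactly one fragment in the molecule meets all constraints, giving 1 match.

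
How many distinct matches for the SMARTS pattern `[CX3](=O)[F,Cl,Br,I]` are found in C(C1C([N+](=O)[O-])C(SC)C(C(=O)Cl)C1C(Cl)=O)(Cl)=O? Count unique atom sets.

3

[CX3](=O)[F,Cl,Br,I] is the SMARTS for an acyl halide: a carbonyl carbon bonded to a halogen.
The molecule carries 3 separate instances of an acyl chloride (-C(=O)Cl) meeting every constraint; each maps to a distinct set of atoms, giving 3 matches.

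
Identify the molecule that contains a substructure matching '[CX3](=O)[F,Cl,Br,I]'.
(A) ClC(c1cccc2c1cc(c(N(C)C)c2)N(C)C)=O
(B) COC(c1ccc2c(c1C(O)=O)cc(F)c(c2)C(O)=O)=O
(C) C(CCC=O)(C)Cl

A

[CX3](=O)[F,Cl,Br,I] describes a carbonyl carbon bonded to a halogen (an acyl halide).
(A) contains an acyl chloride (-C(=O)Cl), which satisfies every atom and bond constraint.
(B) has a carboxylic acid group (-C(=O)OH) but the carbonyl is bonded to -OH, not to a halogen.
(C) has a chloro substituent but the Cl is not on a carbonyl carbon.
So the answer is (A).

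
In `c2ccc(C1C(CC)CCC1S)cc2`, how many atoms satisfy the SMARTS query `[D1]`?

2

The query [D1] means: atom with exactly one heavy-atom neighbour (degree 1).
Check the 14 heavy atoms by environment: 3× C (D2) → no; 3× C (D3) → no; 1× c (aromatic, D3) → no; 5× c (aromatic, D2) → no; 1× S (D1) → match; 1× C (D1) → match.
Summing the matching environments: 1 + 1 = 2 matching atoms.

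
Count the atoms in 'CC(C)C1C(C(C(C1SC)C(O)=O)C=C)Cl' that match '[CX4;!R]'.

The query [CX4;!R] means: aliphatic carbon with four total connections, not in a ring.
Check the 16 heavy atoms by environment: 5× C (X4, in 5-ring) → no; 3× C (X3, acyclic) → no; 1× Cl (X1, acyclic) → no; 1× O (X1, acyclic) → no; 1× O (X2, acyclic) → no; 4× C (X4, acyclic) → match; 1× S (X2, acyclic) → no.
That gives 4 matching atoms.

4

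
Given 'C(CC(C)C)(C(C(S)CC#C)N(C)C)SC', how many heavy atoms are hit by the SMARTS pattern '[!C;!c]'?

The query [!C;!c] means: neither aliphatic nor aromatic carbon — same as [!#6].
Check the 16 heavy atoms by environment: 13× C → no; 2× S → match; 1× N → match.
Summing the matching environments: 2 + 1 = 3 matching atoms.

3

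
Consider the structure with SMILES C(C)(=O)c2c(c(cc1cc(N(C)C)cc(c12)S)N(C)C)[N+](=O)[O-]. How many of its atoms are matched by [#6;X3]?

Check the 23 heavy atoms by environment: 10× c (aromatic, X3) → match; 2× N (X3) → no; 5× C (X4) → no; 1× S (X2) → no; 1× N (charge +1, X3) → no; 1× O (charge -1, X1) → no; 2× O (X1) → no; 1× C (X3) → match.
Summing the matching environments: 10 + 1 = 11 matching atoms.

11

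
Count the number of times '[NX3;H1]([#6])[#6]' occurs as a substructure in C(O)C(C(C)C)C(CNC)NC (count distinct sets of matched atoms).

2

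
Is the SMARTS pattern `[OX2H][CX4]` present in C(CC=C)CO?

Yes

The pattern [OX2H][CX4] describes a hydroxyl oxygen bound to an sp3 (X4) carbon — an aliphatic alcohol.
The molecule carries a hydroxyl group (-OH), whose atoms satisfy every constraint of the query, so the pattern matches.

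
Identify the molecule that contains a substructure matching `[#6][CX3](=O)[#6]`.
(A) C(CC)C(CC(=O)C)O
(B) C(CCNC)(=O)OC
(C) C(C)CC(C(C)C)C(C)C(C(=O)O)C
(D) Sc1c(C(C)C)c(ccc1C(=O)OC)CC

A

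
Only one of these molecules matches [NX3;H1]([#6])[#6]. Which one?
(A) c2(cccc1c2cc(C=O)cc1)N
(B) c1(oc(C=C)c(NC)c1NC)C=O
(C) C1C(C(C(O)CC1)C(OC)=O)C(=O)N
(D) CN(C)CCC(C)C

B

[NX3;H1]([#6])[#6] describes a trivalent nitrogen with one H, bonded to two carbons (a secondary amine).
(A) has a primary amino group (-NH2) but the nitrogen has H2 and only one carbon neighbour.
(B) contains an N-methylamino group (-NHCH3), which satisfies every atom and bond constraint.
(C) has a primary amide (-C(=O)NH2) but the -C(=O)NH2 nitrogen has H2, not H1.
(D) has a dimethylamino group (-N(CH3)2) but the nitrogen has H0, not H1.
So the answer is (B).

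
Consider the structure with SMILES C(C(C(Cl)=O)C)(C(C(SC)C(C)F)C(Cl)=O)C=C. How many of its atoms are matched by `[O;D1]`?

The query [O;D1] means: aliphatic oxygen bonded to exactly one heavy atom.
Check the 18 heavy atoms by environment: 4× C (D1) → no; 7× C (D3) → no; 2× O (D1) → match; 2× Cl (D1) → no; 1× C (D2) → no; 1× F (D1) → no; 1× S (D2) → no.
That gives 2 matching atoms.

2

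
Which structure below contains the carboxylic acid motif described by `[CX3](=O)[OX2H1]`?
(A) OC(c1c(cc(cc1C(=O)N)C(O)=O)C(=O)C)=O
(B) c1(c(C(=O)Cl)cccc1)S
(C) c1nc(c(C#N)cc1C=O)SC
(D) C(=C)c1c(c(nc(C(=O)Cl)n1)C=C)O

A

[CX3](=O)[OX2H1] describes an sp2 carbon double-bonded to O and single-bonded to an -OH oxygen (a carboxylic acid).
(A) contains a carboxylic acid group (-C(=O)OH), which satisfies every atom and bond constraint.
(B) has an acyl chloride (-C(=O)Cl) but the carbonyl is bonded to Cl, not to an -OH oxygen.
(C) has an aldehyde (-CHO) but there is no singly-bonded oxygen on the carbonyl carbon.
(D) has an acyl chloride (-C(=O)Cl) but the carbonyl is bonded to Cl, not to an -OH oxygen.
So the answer is (A).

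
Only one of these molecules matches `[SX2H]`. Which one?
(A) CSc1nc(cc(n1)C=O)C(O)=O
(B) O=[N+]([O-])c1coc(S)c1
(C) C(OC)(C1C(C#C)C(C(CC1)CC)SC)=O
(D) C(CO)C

[SX2H] describes an aliphatic sulfur with two connections, one being H (a thiol).
(A) has a methylthio ether (-SCH3) but the sulfur has H0 (bonded to two carbons), not H1.
(B) contains a thiol (-SH), which satisfies every atom and bond constraint.
(C) has a methylthio ether (-SCH3) but the sulfur has H0 (bonded to two carbons), not H1.
(D) has a hydroxyl group (-OH) but it is an -OH, not an -SH.
So the answer is (B).

B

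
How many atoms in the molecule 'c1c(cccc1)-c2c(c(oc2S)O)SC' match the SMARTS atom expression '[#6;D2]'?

5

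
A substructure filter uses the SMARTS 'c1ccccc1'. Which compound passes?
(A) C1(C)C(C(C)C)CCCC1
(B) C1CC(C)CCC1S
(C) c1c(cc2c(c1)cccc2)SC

C

c1ccccc1 describes six aromatic carbons in a ring (a benzene ring).
(A) has a methyl group (-CH3) but no six-membered all-carbon aromatic ring is present.
(B) has a methyl group (-CH3) but no six-membered all-carbon aromatic ring is present.
(C) contains the required atom environment, so the pattern matches.
So the answer is (C).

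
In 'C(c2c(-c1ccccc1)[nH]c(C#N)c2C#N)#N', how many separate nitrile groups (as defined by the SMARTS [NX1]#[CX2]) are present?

3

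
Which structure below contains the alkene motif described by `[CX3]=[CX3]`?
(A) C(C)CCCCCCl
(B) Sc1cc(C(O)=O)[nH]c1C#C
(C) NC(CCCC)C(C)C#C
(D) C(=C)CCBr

[CX3]=[CX3] describes a non-aromatic C=C double bond between two sp2 carbons (an alkene).
(A) has an ethyl group (-CH2CH3) but its C-C bond is a single bond between CX4 carbons, not CX3=CX3.
(B) has an ethynyl group (-C#CH) but the C-C bond is a triple bond, not a double bond.
(C) has an ethynyl group (-C#CH) but the C-C bond is a triple bond, not a double bond.
(D) contains a vinyl group (-CH=CH2), which satisfies every atom and bond constraint.
So the answer is (D).

D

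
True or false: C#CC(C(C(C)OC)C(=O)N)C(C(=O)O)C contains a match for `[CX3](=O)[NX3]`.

The pattern [CX3](=O)[NX3] describes a carbonyl carbon bonded to a trivalent nitrogen — an amide.
The molecule carries a primary amide (-C(=O)NH2), whose atoms satisfy every constraint of the query, so the pattern matches.

True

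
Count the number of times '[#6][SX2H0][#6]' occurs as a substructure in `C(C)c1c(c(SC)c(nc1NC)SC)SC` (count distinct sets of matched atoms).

[#6][SX2H0][#6] is the SMARTS for a thioether: an aliphatic sulfur bridging two carbons with no H on the sulfur.
The molecule carries 3 separate instances of a methylthio ether (-SCH3) meeting every constraint; each maps to a distinct set of atoms, giving 3 matches.

3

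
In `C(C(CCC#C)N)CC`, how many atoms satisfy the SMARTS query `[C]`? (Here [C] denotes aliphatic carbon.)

8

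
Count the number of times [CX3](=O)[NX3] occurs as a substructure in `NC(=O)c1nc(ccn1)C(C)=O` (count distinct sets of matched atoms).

1

[CX3](=O)[NX3] is the SMARTS for an amide: a carbonyl carbon bonded to a trivalent nitrogen.
Exactly one fragment in the molecule meets all constraints, giving 1 match.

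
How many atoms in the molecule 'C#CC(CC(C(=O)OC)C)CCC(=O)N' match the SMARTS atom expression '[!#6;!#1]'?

4

The query [!#6;!#1] means: not carbon and not hydrogen — any heteroatom.
Check the 15 heavy atoms by environment: 11× C → no; 3× O → match; 1× N → match.
Summing the matching environments: 3 + 1 = 4 matching atoms.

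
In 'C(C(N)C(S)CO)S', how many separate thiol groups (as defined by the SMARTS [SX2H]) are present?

2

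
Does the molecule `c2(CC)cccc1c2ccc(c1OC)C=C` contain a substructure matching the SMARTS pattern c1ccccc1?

Yes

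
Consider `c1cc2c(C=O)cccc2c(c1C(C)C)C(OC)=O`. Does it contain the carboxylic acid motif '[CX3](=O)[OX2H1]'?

No

The pattern [CX3](=O)[OX2H1] describes an sp2 carbon double-bonded to O and single-bonded to an -OH oxygen — a carboxylic acid.
The closest candidate here is a methyl-ester group (-C(=O)OCH3), but the singly-bonded O has no H (OX2H0, not OX2H1). No other fragment satisfies the full query, so there is no match.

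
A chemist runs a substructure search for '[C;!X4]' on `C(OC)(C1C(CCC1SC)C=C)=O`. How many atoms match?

The query [C;!X4] means: aliphatic carbon that does not have four total connections.
Check the 13 heavy atoms by environment: 7× C (X4) → no; 1× S (X2) → no; 3× C (X3) → match; 1× O (X1) → no; 1× O (X2) → no.
That gives 3 matching atoms.

3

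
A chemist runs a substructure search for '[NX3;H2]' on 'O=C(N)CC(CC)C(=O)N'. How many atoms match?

2

The query [NX3;H2] means: aliphatic N with 3 total connections, two of them H — an -NH2 nitrogen (amine or amide).
Check the 10 heavy atoms by environment: 2× C (H2, X4) → no; 1× C (H1, X4) → no; 2× C (H0, X3) → no; 2× O (H0, X1) → no; 2× N (H2, X3) → match; 1× C (H3, X4) → no.
That gives 2 matching atoms.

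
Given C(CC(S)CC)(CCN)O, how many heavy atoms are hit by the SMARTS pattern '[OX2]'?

1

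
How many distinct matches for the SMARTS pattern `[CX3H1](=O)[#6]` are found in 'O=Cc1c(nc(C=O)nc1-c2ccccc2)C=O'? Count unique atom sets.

3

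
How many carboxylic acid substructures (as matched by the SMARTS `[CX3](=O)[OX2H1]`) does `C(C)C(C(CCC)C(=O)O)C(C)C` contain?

1

[CX3](=O)[OX2H1] is the SMARTS for a carboxylic acid: an sp2 carbon double-bonded to O and single-bonded to an -OH oxygen.
Exactly one fragment in the molecule meets all constraints, giving 1 match.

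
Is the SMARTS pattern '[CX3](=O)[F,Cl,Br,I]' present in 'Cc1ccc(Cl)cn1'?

No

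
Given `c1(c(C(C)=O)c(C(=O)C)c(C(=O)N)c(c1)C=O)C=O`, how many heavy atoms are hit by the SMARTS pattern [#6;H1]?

3

The query [#6;H1] means: any carbon bearing exactly one hydrogen.
Check the 19 heavy atoms by environment: 5× c (aromatic, H0) → no; 1× c (aromatic, H1) → match; 3× C (H0) → no; 5× O (H0) → no; 2× C (H3) → no; 1× N (H2) → no; 2× C (H1) → match.
Summing the matching environments: 1 + 2 = 3 matching atoms.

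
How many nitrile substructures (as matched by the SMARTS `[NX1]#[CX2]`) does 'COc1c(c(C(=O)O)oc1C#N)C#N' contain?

2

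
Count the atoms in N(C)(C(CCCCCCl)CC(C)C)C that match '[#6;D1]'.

The query [#6;D1] means: carbon bonded to exactly one heavy atom.
Check the 14 heavy atoms by environment: 6× C (D2) → no; 2× C (D3) → no; 4× C (D1) → match; 1× Cl (D1) → no; 1× N (D3) → no.
That gives 4 matching atoms.

4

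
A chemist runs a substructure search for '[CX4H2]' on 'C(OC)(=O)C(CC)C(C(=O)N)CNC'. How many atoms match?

Check the 14 heavy atoms by environment: 2× C (H2, X4) → match; 2× C (H1, X4) → no; 3× C (H3, X4) → no; 2× C (H0, X3) → no; 2× O (H0, X1) → no; 1× N (H2, X3) → no; 1× N (H1, X3) → no; 1× O (H0, X2) → no.
That gives 2 matching atoms.

2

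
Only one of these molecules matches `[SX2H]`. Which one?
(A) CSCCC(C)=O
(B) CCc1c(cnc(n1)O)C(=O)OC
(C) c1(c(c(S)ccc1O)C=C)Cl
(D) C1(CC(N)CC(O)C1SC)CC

[SX2H] describes an aliphatic sulfur with two connections, one being H (a thiol).
(A) has a methylthio ether (-SCH3) but the sulfur has H0 (bonded to two carbons), not H1.
(B) has a hydroxyl group (-OH) but it is an -OH, not an -SH.
(C) contains a thiol (-SH), which satisfies every atom and bond constraint.
(D) has a hydroxyl group (-OH) but it is an -OH, not an -SH.
So the answer is (C).

C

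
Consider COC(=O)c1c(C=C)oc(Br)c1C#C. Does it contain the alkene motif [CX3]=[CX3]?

Yes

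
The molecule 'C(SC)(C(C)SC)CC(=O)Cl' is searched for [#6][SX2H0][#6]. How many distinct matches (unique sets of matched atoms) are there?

2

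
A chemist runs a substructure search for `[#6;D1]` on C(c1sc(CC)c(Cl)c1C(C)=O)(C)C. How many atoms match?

4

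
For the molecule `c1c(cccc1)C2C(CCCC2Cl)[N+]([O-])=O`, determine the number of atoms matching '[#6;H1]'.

8

The query [#6;H1] means: any carbon bearing exactly one hydrogen.
Check the 16 heavy atoms by environment: 3× C (H1) → match; 3× C (H2) → no; 1× Cl (H0) → no; 1× N (charge +1, H0) → no; 1× O (charge -1, H0) → no; 1× O (H0) → no; 1× c (aromatic, H0) → no; 5× c (aromatic, H1) → match.
Summing the matching environments: 3 + 5 = 8 matching atoms.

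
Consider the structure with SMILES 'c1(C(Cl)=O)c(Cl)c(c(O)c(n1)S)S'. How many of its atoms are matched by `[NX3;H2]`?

0

Check the 13 heavy atoms by environment: 1× n (aromatic, H0, X2) → no; 5× c (aromatic, H0, X3) → no; 1× C (H0, X3) → no; 1× O (H0, X1) → no; 2× Cl (H0, X1) → no; 2× S (H1, X2) → no; 1× O (H1, X2) → no.
No environment satisfies the query, so 0 matching atoms.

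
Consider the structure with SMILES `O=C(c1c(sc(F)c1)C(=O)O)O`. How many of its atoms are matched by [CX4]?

0

The query [CX4] means: C with X4: aliphatic carbon with exactly 4 total connections (bonds + H).
Check the 12 heavy atoms by environment: 1× s (aromatic, X2) → no; 4× c (aromatic, X3) → no; 2× C (X3) → no; 2× O (X1) → no; 2× O (X2) → no; 1× F (X1) → no.
No environment satisfies the query, so 0 matching atoms.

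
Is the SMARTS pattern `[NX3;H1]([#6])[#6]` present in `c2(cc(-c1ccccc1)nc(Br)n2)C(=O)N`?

The pattern [NX3;H1]([#6])[#6] describes a trivalent nitrogen with one H, bonded to two carbons — a secondary amine.
The closest candidate here is a primary amide (-C(=O)NH2), but the -C(=O)NH2 nitrogen has H2, not H1. No other fragment satisfies the full query, so there is no match.

No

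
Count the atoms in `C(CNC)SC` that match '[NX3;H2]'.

0

Check the 6 heavy atoms by environment: 2× C (H2, X4) → no; 1× N (H1, X3) → no; 2× C (H3, X4) → no; 1× S (H0, X2) → no.
No environment satisfies the query, so 0 matching atoms.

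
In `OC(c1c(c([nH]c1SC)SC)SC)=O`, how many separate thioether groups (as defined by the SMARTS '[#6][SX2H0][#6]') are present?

[#6][SX2H0][#6] is the SMARTS for a thioether: an aliphatic sulfur bridging two carbons with no H on the sulfur.
The molecule carries 3 separate instances of a methylthio ether (-SCH3) meeting every constraint; each maps to a distinct set of atoms, giving 3 matches.

3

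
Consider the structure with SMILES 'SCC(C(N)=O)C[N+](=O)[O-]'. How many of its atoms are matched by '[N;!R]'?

2

Check the 10 heavy atoms by environment: 4× C (acyclic) → no; 1× S (acyclic) → no; 2× O (acyclic) → no; 1× N (acyclic) → match; 1× N (charge +1, acyclic) → match; 1× O (charge -1, acyclic) → no.
Summing the matching environments: 1 + 1 = 2 matching atoms.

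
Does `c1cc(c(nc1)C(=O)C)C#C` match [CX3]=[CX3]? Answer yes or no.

No

The pattern [CX3]=[CX3] describes a non-aromatic C=C double bond between two sp2 carbons — an alkene.
The closest candidate here is an ethynyl group (-C#CH), but the C-C bond is a triple bond, not a double bond. No other fragment satisfies the full query, so there is no match.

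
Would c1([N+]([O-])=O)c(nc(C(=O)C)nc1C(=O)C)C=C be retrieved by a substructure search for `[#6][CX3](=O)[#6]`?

Yes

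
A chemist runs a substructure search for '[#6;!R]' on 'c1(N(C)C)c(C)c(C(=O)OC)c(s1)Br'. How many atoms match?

Check the 14 heavy atoms by environment: 1× s (aromatic, in 5-ring) → no; 4× c (aromatic, in 5-ring) → no; 5× C (acyclic) → match; 1× N (acyclic) → no; 2× O (acyclic) → no; 1× Br (acyclic) → no.
That gives 5 matching atoms.

5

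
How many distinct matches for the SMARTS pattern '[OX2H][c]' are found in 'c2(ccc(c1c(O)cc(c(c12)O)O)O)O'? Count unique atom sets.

[OX2H][c] is the SMARTS for a phenol: a hydroxyl oxygen attached to an aromatic carbon.
The molecule carries 5 separate instances of a hydroxyl group (-OH) meeting every constraint; each maps to a distinct set of atoms, giving 5 matches.

5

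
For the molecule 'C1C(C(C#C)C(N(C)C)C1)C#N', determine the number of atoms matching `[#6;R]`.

5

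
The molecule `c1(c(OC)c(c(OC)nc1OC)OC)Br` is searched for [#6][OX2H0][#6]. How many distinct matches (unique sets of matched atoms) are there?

[#6][OX2H0][#6] is the SMARTS for an ether: an aliphatic oxygen bridging two carbons with no H on the oxygen.
The molecule carries 4 separate instances of a methoxy ether (-OCH3) meeting every constraint; each maps to a distinct set of atoms, giving 4 matches.

4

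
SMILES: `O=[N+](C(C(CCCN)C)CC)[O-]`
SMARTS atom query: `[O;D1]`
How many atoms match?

2

The query [O;D1] means: aliphatic oxygen bonded to exactly one heavy atom.
Check the 12 heavy atoms by environment: 4× C (D2) → no; 2× C (D3) → no; 2× C (D1) → no; 1× N (D1) → no; 1× N (charge +1, D3) → no; 1× O (charge -1, D1) → match; 1× O (D1) → match.
Summing the matching environments: 1 + 1 = 2 matching atoms.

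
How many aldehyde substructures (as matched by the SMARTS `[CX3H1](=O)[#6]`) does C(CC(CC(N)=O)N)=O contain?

1

[CX3H1](=O)[#6] is the SMARTS for an aldehyde: an sp2 carbon with one H, double-bonded to O and single-bonded to carbon.
Exactly one fragment in the molecule meets all constraints, giving 1 match.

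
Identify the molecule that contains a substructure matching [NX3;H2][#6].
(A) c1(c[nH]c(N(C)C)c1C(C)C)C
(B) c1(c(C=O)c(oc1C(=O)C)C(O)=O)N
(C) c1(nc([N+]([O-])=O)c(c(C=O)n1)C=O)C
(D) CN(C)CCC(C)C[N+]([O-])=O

B

[NX3;H2][#6] describes a trivalent nitrogen with two H attached to carbon (a primary amine).
(A) has a dimethylamino group (-N(CH3)2) but the nitrogen has H0, not H2.
(B) contains a primary amino group (-NH2), which satisfies every atom and bond constraint.
(C) has a nitro group (-[N+](=O)[O-]) but the nitrogen is [N+] with no H, not NX3H2.
(D) has a dimethylamino group (-N(CH3)2) but the nitrogen has H0, not H2.
So the answer is (B).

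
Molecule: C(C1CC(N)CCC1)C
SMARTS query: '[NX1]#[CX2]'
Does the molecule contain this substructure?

No

The pattern [NX1]#[CX2] describes a nitrogen triple-bonded to a two-connected carbon — a nitrile.
The closest candidate here is a primary amino group (-NH2), but the nitrogen is NX3 (three connections), not NX1 triple-bonded. No other fragment satisfies the full query, so there is no match.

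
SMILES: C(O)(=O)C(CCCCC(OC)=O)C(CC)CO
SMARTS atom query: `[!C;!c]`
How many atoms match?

5

Check the 17 heavy atoms by environment: 12× C → no; 5× O → match.
That gives 5 matching atoms.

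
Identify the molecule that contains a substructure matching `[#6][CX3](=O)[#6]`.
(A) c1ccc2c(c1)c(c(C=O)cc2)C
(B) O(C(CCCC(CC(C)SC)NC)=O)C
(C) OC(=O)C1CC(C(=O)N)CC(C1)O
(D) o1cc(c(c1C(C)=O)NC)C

[#6][CX3](=O)[#6] describes a carbonyl carbon (no H) flanked by two carbons (a ketone).
(A) has an aldehyde (-CHO) but the carbonyl carbon has H1, so it is not flanked by two carbons.
(B) has a methyl-ester group (-C(=O)OCH3) but one neighbour of the carbonyl carbon is O, not C.
(C) has a carboxylic acid group (-C(=O)OH) but one neighbour of the carbonyl carbon is O, not C.
(D) contains an acetyl/ketone group (-C(=O)CH3), which satisfies every atom and bond constraint.
So the answer is (D).

D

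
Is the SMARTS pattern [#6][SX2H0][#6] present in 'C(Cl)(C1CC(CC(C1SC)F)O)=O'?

Yes

The pattern [#6][SX2H0][#6] describes an aliphatic sulfur bridging two carbons with no H on the sulfur — a thioether.
The molecule carries a methylthio ether (-SCH3), whose atoms satisfy every constraint of the query, so the pattern matches.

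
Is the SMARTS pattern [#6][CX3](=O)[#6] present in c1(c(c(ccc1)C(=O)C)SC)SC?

Yes

The pattern [#6][CX3](=O)[#6] describes a carbonyl carbon (no H) flanked by two carbons — a ketone.
The molecule carries an acetyl/ketone group (-C(=O)CH3), whose atoms satisfy every constraint of the query, so the pattern matches.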